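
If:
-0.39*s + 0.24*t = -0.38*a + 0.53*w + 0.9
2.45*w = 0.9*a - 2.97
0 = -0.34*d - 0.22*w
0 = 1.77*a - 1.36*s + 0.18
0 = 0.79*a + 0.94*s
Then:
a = -0.06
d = 0.80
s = 0.05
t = 1.21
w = -1.23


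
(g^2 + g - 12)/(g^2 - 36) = (g^2 + g - 12)/(g^2 - 36)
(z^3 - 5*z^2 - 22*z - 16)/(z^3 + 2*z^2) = 1 - 7/z - 8/z^2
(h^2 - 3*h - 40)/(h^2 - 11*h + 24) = (h + 5)/(h - 3)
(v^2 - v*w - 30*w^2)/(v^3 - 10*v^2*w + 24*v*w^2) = (v + 5*w)/(v*(v - 4*w))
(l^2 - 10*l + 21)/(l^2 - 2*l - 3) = (l - 7)/(l + 1)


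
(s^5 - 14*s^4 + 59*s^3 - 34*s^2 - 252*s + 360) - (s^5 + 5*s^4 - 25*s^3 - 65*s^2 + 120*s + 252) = -19*s^4 + 84*s^3 + 31*s^2 - 372*s + 108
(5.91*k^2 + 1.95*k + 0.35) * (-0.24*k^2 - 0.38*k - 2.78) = -1.4184*k^4 - 2.7138*k^3 - 17.2548*k^2 - 5.554*k - 0.973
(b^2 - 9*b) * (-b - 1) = -b^3 + 8*b^2 + 9*b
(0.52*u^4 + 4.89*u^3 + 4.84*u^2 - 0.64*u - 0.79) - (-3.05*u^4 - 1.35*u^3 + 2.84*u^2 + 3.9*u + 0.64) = 3.57*u^4 + 6.24*u^3 + 2.0*u^2 - 4.54*u - 1.43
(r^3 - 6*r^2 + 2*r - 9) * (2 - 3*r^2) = -3*r^5 + 18*r^4 - 4*r^3 + 15*r^2 + 4*r - 18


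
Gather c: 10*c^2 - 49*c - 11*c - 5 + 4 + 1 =10*c^2 - 60*c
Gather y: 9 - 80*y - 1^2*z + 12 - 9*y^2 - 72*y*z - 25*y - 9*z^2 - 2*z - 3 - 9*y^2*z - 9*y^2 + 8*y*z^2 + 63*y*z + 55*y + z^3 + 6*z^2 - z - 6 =y^2*(-9*z - 18) + y*(8*z^2 - 9*z - 50) + z^3 - 3*z^2 - 4*z + 12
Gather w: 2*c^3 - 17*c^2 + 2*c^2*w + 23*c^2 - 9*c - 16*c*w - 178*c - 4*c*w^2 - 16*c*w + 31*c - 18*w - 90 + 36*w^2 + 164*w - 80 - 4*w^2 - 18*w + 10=2*c^3 + 6*c^2 - 156*c + w^2*(32 - 4*c) + w*(2*c^2 - 32*c + 128) - 160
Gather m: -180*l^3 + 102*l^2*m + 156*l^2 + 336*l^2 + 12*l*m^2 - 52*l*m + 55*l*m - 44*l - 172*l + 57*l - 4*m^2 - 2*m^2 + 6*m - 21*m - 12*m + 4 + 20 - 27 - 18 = -180*l^3 + 492*l^2 - 159*l + m^2*(12*l - 6) + m*(102*l^2 + 3*l - 27) - 21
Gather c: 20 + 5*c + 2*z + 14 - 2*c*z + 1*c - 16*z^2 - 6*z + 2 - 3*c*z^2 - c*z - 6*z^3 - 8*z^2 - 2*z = c*(-3*z^2 - 3*z + 6) - 6*z^3 - 24*z^2 - 6*z + 36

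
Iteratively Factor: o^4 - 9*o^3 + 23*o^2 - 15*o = (o)*(o^3 - 9*o^2 + 23*o - 15) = o*(o - 3)*(o^2 - 6*o + 5) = o*(o - 3)*(o - 1)*(o - 5)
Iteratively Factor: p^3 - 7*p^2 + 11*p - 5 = (p - 1)*(p^2 - 6*p + 5) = (p - 5)*(p - 1)*(p - 1)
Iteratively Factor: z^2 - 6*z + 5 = (z - 1)*(z - 5)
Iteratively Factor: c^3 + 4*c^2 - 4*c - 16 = (c + 4)*(c^2 - 4) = (c - 2)*(c + 4)*(c + 2)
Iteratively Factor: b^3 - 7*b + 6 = (b + 3)*(b^2 - 3*b + 2) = (b - 1)*(b + 3)*(b - 2)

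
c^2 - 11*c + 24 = (c - 8)*(c - 3)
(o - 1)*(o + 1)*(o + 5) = o^3 + 5*o^2 - o - 5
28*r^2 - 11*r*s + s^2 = (-7*r + s)*(-4*r + s)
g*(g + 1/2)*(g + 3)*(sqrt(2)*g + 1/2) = sqrt(2)*g^4 + g^3/2 + 7*sqrt(2)*g^3/2 + 7*g^2/4 + 3*sqrt(2)*g^2/2 + 3*g/4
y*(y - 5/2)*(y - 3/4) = y^3 - 13*y^2/4 + 15*y/8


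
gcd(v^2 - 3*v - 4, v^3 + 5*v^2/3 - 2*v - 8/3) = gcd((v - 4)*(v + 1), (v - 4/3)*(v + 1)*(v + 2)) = v + 1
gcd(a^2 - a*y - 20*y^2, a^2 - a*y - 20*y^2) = -a^2 + a*y + 20*y^2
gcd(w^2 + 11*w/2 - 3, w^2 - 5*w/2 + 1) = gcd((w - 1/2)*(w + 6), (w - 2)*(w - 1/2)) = w - 1/2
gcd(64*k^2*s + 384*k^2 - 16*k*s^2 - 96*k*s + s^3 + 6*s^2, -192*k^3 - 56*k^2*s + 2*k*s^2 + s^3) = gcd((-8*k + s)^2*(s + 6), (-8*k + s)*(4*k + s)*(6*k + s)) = -8*k + s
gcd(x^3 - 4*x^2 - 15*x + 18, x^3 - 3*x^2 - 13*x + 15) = x^2 + 2*x - 3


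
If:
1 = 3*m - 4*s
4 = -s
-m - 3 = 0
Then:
No Solution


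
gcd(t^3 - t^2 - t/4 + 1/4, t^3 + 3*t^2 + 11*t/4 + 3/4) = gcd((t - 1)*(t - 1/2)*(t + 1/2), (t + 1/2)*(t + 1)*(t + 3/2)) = t + 1/2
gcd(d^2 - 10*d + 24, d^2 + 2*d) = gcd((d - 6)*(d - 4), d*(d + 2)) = 1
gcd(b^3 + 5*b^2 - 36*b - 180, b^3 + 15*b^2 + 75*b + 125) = b + 5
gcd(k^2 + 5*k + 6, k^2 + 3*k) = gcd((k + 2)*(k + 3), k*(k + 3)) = k + 3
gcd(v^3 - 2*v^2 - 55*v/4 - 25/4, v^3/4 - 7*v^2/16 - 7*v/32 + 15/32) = 1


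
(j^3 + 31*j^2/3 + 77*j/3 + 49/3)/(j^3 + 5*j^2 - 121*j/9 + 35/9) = 3*(3*j^2 + 10*j + 7)/(9*j^2 - 18*j + 5)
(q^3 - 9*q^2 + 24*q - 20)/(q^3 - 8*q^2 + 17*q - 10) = (q - 2)/(q - 1)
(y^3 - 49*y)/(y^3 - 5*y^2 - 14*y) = (y + 7)/(y + 2)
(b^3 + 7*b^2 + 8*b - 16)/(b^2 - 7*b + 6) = (b^2 + 8*b + 16)/(b - 6)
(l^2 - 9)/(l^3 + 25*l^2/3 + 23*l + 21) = 3*(l - 3)/(3*l^2 + 16*l + 21)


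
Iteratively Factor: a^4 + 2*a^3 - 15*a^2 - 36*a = (a + 3)*(a^3 - a^2 - 12*a) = (a + 3)^2*(a^2 - 4*a) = a*(a + 3)^2*(a - 4)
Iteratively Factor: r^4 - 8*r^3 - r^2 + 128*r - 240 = (r + 4)*(r^3 - 12*r^2 + 47*r - 60) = (r - 5)*(r + 4)*(r^2 - 7*r + 12) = (r - 5)*(r - 3)*(r + 4)*(r - 4)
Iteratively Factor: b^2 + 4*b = (b)*(b + 4)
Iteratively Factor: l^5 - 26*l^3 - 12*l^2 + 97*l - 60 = (l + 3)*(l^4 - 3*l^3 - 17*l^2 + 39*l - 20) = (l - 5)*(l + 3)*(l^3 + 2*l^2 - 7*l + 4) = (l - 5)*(l - 1)*(l + 3)*(l^2 + 3*l - 4) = (l - 5)*(l - 1)*(l + 3)*(l + 4)*(l - 1)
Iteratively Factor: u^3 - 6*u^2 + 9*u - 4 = (u - 1)*(u^2 - 5*u + 4) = (u - 1)^2*(u - 4)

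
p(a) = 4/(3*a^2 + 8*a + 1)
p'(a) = 4*(-6*a - 8)/(3*a^2 + 8*a + 1)^2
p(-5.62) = 0.08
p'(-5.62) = 0.04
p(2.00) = 0.14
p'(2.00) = -0.10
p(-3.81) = 0.28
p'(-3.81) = 0.30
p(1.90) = 0.15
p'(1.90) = -0.11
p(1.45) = 0.21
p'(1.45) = -0.19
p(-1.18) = -0.94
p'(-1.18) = -0.20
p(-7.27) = 0.04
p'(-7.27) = 0.01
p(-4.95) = 0.11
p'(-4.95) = 0.07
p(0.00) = 4.00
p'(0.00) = -32.00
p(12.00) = 0.01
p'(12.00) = 0.00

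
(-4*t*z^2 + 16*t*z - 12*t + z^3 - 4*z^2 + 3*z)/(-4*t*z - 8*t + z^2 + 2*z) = (z^2 - 4*z + 3)/(z + 2)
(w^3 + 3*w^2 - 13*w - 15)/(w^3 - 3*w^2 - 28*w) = (-w^3 - 3*w^2 + 13*w + 15)/(w*(-w^2 + 3*w + 28))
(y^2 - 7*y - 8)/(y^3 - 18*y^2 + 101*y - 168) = (y + 1)/(y^2 - 10*y + 21)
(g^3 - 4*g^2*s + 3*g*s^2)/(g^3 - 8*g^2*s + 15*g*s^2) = (-g + s)/(-g + 5*s)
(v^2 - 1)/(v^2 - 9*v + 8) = (v + 1)/(v - 8)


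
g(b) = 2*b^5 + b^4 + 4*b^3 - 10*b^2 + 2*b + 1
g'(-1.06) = 44.54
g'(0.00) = 2.00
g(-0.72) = -7.24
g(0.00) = 1.00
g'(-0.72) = 23.82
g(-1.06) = -18.53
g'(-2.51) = 461.46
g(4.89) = 6403.26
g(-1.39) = -38.49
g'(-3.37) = 1342.38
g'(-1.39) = 79.57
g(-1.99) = -120.84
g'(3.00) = 968.00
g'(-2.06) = 239.24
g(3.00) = 592.00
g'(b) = 10*b^4 + 4*b^3 + 12*b^2 - 20*b + 2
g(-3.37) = -1012.74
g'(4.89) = 6376.75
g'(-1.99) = 214.62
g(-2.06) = -136.71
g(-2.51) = -289.83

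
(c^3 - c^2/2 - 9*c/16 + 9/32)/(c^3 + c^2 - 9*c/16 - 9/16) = (c - 1/2)/(c + 1)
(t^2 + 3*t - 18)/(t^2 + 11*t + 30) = (t - 3)/(t + 5)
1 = 1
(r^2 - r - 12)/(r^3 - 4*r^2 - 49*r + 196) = (r + 3)/(r^2 - 49)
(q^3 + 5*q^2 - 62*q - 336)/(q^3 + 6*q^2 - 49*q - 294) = (q - 8)/(q - 7)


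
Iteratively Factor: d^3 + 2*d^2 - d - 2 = (d + 2)*(d^2 - 1) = (d - 1)*(d + 2)*(d + 1)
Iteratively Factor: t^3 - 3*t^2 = (t)*(t^2 - 3*t) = t^2*(t - 3)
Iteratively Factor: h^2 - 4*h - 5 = (h + 1)*(h - 5)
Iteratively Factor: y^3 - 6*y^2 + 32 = (y - 4)*(y^2 - 2*y - 8) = (y - 4)^2*(y + 2)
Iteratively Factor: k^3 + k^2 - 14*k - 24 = (k - 4)*(k^2 + 5*k + 6) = (k - 4)*(k + 2)*(k + 3)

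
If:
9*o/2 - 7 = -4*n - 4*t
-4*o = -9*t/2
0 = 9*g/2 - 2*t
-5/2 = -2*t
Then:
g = 5/9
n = -277/256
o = 45/32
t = 5/4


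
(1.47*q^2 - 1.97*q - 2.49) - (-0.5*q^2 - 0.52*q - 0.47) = 1.97*q^2 - 1.45*q - 2.02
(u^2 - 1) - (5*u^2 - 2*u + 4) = -4*u^2 + 2*u - 5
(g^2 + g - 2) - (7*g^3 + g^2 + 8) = -7*g^3 + g - 10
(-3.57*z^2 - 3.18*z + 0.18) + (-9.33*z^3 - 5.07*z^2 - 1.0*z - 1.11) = -9.33*z^3 - 8.64*z^2 - 4.18*z - 0.93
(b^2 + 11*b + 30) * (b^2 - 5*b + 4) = b^4 + 6*b^3 - 21*b^2 - 106*b + 120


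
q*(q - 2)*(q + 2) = q^3 - 4*q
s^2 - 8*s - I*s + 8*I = (s - 8)*(s - I)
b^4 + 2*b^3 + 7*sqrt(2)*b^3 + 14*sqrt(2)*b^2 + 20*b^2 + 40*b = b*(b + 2)*(b + 2*sqrt(2))*(b + 5*sqrt(2))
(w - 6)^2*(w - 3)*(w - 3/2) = w^4 - 33*w^3/2 + 189*w^2/2 - 216*w + 162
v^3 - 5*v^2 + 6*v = v*(v - 3)*(v - 2)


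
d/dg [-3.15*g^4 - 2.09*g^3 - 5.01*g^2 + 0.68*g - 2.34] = -12.6*g^3 - 6.27*g^2 - 10.02*g + 0.68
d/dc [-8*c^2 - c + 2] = -16*c - 1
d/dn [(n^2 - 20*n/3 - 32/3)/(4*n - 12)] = (3*n^2 - 18*n + 92)/(12*(n^2 - 6*n + 9))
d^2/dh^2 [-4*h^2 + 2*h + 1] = -8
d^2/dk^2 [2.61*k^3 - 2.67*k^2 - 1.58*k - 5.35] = 15.66*k - 5.34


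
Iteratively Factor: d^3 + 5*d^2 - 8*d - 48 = (d + 4)*(d^2 + d - 12) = (d - 3)*(d + 4)*(d + 4)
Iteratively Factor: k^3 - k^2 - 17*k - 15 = (k - 5)*(k^2 + 4*k + 3) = (k - 5)*(k + 3)*(k + 1)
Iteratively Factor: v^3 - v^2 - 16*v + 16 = (v + 4)*(v^2 - 5*v + 4) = (v - 4)*(v + 4)*(v - 1)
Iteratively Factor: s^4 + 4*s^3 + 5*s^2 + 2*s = (s + 2)*(s^3 + 2*s^2 + s) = (s + 1)*(s + 2)*(s^2 + s) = s*(s + 1)*(s + 2)*(s + 1)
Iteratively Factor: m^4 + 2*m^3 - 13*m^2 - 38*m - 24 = (m + 2)*(m^3 - 13*m - 12) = (m + 1)*(m + 2)*(m^2 - m - 12) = (m - 4)*(m + 1)*(m + 2)*(m + 3)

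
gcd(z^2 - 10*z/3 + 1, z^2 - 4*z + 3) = z - 3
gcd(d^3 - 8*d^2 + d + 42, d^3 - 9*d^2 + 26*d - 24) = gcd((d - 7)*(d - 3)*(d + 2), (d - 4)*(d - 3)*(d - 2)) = d - 3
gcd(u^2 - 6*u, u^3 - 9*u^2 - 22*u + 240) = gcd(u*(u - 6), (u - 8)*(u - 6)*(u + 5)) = u - 6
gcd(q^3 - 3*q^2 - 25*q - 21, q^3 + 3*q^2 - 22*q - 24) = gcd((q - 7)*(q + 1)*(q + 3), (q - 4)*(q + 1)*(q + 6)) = q + 1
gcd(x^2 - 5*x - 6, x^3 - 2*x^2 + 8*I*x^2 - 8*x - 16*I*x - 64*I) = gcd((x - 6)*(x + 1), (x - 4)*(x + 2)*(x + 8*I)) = 1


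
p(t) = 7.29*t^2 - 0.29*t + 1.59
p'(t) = 14.58*t - 0.29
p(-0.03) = 1.61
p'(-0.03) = -0.73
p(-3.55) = 94.49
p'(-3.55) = -52.05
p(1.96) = 29.03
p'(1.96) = 28.29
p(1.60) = 19.79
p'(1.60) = 23.04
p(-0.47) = 3.34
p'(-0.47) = -7.14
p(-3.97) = 117.64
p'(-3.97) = -58.17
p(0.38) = 2.53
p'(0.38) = 5.25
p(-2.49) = 47.51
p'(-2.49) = -36.59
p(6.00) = 262.29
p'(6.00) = 87.19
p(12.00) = 1047.87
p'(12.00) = 174.67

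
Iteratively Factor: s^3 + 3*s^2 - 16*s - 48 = (s + 4)*(s^2 - s - 12) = (s + 3)*(s + 4)*(s - 4)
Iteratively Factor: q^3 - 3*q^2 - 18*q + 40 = (q - 5)*(q^2 + 2*q - 8) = (q - 5)*(q - 2)*(q + 4)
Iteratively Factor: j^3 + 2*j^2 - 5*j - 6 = (j - 2)*(j^2 + 4*j + 3) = (j - 2)*(j + 3)*(j + 1)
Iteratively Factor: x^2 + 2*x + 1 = (x + 1)*(x + 1)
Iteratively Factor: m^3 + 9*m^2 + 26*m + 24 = (m + 3)*(m^2 + 6*m + 8) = (m + 3)*(m + 4)*(m + 2)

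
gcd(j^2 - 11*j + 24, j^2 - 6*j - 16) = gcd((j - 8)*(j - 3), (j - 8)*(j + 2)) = j - 8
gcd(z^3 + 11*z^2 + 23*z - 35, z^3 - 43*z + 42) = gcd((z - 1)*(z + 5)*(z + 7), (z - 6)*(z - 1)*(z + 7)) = z^2 + 6*z - 7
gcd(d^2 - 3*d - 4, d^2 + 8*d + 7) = d + 1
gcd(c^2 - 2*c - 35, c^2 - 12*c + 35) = c - 7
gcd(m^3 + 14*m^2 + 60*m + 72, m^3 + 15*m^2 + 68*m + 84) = m^2 + 8*m + 12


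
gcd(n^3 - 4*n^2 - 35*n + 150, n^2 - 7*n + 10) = n - 5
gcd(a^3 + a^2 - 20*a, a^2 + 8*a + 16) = 1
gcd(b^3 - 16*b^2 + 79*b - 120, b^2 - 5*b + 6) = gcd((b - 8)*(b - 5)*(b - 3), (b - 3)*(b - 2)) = b - 3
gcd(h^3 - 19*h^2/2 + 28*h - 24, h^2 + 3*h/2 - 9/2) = h - 3/2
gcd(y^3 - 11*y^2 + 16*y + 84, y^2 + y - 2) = y + 2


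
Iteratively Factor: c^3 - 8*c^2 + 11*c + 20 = (c - 4)*(c^2 - 4*c - 5) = (c - 5)*(c - 4)*(c + 1)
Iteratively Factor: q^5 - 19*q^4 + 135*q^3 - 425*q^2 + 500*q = (q - 5)*(q^4 - 14*q^3 + 65*q^2 - 100*q) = (q - 5)^2*(q^3 - 9*q^2 + 20*q) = (q - 5)^2*(q - 4)*(q^2 - 5*q) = q*(q - 5)^2*(q - 4)*(q - 5)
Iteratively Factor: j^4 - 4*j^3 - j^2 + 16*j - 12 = (j - 1)*(j^3 - 3*j^2 - 4*j + 12) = (j - 3)*(j - 1)*(j^2 - 4) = (j - 3)*(j - 1)*(j + 2)*(j - 2)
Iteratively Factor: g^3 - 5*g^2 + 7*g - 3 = (g - 1)*(g^2 - 4*g + 3) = (g - 1)^2*(g - 3)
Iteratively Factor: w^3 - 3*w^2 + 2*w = (w)*(w^2 - 3*w + 2) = w*(w - 2)*(w - 1)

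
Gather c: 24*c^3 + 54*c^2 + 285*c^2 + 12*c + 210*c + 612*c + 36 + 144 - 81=24*c^3 + 339*c^2 + 834*c + 99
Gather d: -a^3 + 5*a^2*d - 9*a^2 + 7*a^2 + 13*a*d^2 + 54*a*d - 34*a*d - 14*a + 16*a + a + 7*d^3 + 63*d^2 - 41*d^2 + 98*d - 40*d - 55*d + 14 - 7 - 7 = -a^3 - 2*a^2 + 3*a + 7*d^3 + d^2*(13*a + 22) + d*(5*a^2 + 20*a + 3)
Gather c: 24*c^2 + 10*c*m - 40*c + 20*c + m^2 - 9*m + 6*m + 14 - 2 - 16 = 24*c^2 + c*(10*m - 20) + m^2 - 3*m - 4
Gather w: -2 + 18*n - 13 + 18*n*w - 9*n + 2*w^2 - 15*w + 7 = 9*n + 2*w^2 + w*(18*n - 15) - 8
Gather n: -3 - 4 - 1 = -8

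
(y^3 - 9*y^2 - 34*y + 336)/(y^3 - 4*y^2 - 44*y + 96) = (y - 7)/(y - 2)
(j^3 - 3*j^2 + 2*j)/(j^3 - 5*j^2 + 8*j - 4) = j/(j - 2)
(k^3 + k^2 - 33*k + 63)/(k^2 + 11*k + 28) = (k^2 - 6*k + 9)/(k + 4)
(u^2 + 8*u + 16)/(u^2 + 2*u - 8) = (u + 4)/(u - 2)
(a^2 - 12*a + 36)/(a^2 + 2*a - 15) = (a^2 - 12*a + 36)/(a^2 + 2*a - 15)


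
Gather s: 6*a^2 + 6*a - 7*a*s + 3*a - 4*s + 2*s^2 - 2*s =6*a^2 + 9*a + 2*s^2 + s*(-7*a - 6)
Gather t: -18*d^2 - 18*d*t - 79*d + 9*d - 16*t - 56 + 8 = -18*d^2 - 70*d + t*(-18*d - 16) - 48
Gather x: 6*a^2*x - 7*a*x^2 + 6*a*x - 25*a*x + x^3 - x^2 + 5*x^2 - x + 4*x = x^3 + x^2*(4 - 7*a) + x*(6*a^2 - 19*a + 3)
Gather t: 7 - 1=6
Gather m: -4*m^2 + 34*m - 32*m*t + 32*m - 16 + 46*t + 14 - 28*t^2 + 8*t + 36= -4*m^2 + m*(66 - 32*t) - 28*t^2 + 54*t + 34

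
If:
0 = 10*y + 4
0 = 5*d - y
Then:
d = -2/25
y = -2/5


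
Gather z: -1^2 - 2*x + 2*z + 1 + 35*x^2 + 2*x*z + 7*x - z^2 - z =35*x^2 + 5*x - z^2 + z*(2*x + 1)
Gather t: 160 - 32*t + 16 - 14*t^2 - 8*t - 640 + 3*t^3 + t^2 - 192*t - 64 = 3*t^3 - 13*t^2 - 232*t - 528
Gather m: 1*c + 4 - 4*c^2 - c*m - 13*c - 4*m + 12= -4*c^2 - 12*c + m*(-c - 4) + 16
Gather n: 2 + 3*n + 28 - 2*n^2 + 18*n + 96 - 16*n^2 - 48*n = -18*n^2 - 27*n + 126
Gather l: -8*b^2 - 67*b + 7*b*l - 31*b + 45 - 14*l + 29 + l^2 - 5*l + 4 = -8*b^2 - 98*b + l^2 + l*(7*b - 19) + 78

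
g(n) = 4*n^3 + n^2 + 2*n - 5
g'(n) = 12*n^2 + 2*n + 2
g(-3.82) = -221.02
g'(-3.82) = 169.47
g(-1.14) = -11.91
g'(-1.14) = 15.32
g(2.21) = 47.48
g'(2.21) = 65.03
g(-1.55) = -20.59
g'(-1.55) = 27.73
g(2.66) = 82.68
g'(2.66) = 92.23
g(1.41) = 11.02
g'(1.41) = 28.68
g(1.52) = 14.40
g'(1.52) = 32.76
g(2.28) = 52.17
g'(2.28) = 68.94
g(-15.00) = -13310.00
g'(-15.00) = 2672.00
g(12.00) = 7075.00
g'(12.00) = 1754.00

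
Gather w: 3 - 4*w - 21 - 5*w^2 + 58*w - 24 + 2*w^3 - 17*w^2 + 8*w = 2*w^3 - 22*w^2 + 62*w - 42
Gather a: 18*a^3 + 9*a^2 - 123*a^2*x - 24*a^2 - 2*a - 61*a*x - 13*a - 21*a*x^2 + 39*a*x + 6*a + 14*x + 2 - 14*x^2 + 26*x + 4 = 18*a^3 + a^2*(-123*x - 15) + a*(-21*x^2 - 22*x - 9) - 14*x^2 + 40*x + 6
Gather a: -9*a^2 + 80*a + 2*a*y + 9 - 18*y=-9*a^2 + a*(2*y + 80) - 18*y + 9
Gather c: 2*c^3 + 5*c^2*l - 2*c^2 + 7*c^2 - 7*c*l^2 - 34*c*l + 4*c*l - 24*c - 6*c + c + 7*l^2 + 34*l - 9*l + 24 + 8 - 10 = 2*c^3 + c^2*(5*l + 5) + c*(-7*l^2 - 30*l - 29) + 7*l^2 + 25*l + 22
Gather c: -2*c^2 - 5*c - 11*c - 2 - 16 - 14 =-2*c^2 - 16*c - 32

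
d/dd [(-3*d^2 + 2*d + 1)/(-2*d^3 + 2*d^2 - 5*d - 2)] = (-6*d^4 + 8*d^3 + 17*d^2 + 8*d + 1)/(4*d^6 - 8*d^5 + 24*d^4 - 12*d^3 + 17*d^2 + 20*d + 4)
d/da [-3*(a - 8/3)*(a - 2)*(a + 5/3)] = -9*a^2 + 18*a + 22/3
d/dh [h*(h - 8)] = 2*h - 8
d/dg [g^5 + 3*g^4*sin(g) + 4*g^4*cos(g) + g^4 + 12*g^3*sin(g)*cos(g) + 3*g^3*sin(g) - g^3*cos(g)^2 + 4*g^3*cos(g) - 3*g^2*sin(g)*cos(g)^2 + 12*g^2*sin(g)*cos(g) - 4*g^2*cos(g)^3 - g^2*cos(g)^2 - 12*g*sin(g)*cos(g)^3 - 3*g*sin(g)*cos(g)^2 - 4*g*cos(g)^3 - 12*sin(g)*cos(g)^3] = -4*g^4*sin(g) + 3*g^4*cos(g) + 5*g^4 + 8*g^3*sin(g) + g^3*sin(2*g) + 19*g^3*cos(g) + 12*g^3*cos(2*g) + 4*g^3 + 12*g^2*sin(g) + 19*g^2*sin(2*g) + 3*g^2*sin(3*g) + 45*g^2*cos(g)/4 + 21*g^2*cos(2*g)/2 - 9*g^2*cos(3*g)/4 - 3*g^2/2 + 3*g*sin(g)/2 + 12*g*sin(2*g) + 3*g*sin(3*g)/2 - 27*g*cos(g)/4 - 12*g*cos(2*g)^2 - 7*g*cos(2*g) - 17*g*cos(3*g)/4 + 5*g - 3*sin(g)/4 - 3*sin(2*g) - 3*sin(3*g)/4 - 3*sin(4*g)/2 - 3*cos(g) - 12*cos(2*g)^2 - 6*cos(2*g) - cos(3*g) + 6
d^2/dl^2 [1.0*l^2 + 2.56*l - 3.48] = 2.00000000000000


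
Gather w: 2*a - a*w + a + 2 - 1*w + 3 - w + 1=3*a + w*(-a - 2) + 6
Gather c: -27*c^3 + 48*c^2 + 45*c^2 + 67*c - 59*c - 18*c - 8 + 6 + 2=-27*c^3 + 93*c^2 - 10*c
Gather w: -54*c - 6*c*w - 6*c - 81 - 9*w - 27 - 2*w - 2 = -60*c + w*(-6*c - 11) - 110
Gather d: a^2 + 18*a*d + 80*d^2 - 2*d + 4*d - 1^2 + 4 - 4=a^2 + 80*d^2 + d*(18*a + 2) - 1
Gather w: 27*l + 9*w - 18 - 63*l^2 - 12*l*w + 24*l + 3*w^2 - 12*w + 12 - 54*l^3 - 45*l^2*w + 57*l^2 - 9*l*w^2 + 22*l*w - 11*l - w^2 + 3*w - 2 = -54*l^3 - 6*l^2 + 40*l + w^2*(2 - 9*l) + w*(-45*l^2 + 10*l) - 8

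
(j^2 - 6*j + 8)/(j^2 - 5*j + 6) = (j - 4)/(j - 3)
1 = 1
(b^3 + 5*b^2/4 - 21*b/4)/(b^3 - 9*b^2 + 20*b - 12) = b*(4*b^2 + 5*b - 21)/(4*(b^3 - 9*b^2 + 20*b - 12))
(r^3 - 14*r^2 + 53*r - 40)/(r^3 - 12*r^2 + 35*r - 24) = (r - 5)/(r - 3)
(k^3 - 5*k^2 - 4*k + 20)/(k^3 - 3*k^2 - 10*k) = (k - 2)/k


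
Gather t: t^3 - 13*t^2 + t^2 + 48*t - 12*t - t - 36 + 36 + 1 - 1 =t^3 - 12*t^2 + 35*t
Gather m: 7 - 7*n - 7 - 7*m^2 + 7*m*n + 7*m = -7*m^2 + m*(7*n + 7) - 7*n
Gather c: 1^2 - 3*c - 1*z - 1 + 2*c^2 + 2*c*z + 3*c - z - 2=2*c^2 + 2*c*z - 2*z - 2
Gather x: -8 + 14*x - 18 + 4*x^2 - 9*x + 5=4*x^2 + 5*x - 21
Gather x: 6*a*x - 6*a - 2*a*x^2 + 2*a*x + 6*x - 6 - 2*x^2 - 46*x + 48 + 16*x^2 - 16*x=-6*a + x^2*(14 - 2*a) + x*(8*a - 56) + 42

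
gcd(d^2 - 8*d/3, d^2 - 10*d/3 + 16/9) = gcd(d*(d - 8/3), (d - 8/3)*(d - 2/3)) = d - 8/3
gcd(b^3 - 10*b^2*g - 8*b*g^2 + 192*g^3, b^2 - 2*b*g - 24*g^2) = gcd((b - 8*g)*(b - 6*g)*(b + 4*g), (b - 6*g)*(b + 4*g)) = b^2 - 2*b*g - 24*g^2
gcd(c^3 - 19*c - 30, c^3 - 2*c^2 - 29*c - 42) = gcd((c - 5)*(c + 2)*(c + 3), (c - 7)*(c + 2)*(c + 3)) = c^2 + 5*c + 6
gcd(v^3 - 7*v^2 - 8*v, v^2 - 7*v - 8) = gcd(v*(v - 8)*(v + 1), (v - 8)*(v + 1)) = v^2 - 7*v - 8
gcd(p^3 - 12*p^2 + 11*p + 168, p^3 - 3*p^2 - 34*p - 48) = p^2 - 5*p - 24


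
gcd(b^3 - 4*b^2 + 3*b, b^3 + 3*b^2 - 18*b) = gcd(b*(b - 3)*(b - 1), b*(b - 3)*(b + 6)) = b^2 - 3*b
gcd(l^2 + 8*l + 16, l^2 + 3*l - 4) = l + 4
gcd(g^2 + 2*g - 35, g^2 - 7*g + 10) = g - 5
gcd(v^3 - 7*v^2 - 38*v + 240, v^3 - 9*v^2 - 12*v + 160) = v^2 - 13*v + 40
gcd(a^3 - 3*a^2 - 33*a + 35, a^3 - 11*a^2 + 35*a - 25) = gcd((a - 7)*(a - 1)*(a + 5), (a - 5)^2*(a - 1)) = a - 1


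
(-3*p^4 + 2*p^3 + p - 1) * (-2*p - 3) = 6*p^5 + 5*p^4 - 6*p^3 - 2*p^2 - p + 3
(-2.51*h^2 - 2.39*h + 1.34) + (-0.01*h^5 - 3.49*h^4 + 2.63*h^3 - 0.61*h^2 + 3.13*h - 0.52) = -0.01*h^5 - 3.49*h^4 + 2.63*h^3 - 3.12*h^2 + 0.74*h + 0.82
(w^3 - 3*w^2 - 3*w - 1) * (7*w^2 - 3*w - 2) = 7*w^5 - 24*w^4 - 14*w^3 + 8*w^2 + 9*w + 2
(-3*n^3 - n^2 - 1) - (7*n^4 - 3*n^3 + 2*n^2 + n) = -7*n^4 - 3*n^2 - n - 1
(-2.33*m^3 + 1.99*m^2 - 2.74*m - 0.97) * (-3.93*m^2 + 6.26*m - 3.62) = 9.1569*m^5 - 22.4065*m^4 + 31.6602*m^3 - 20.5441*m^2 + 3.8466*m + 3.5114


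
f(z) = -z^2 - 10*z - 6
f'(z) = -2*z - 10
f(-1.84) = 9.01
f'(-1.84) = -6.32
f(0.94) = -16.28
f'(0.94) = -11.88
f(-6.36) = 17.15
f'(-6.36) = 2.72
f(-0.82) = 1.53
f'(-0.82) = -8.36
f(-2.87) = 14.46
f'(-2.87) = -4.26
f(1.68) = -25.62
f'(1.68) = -13.36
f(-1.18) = 4.41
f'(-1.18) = -7.64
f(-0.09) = -5.11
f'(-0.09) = -9.82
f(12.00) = -270.00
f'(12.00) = -34.00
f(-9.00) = 3.00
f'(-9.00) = 8.00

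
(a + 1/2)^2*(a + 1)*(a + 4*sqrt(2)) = a^4 + 2*a^3 + 4*sqrt(2)*a^3 + 5*a^2/4 + 8*sqrt(2)*a^2 + a/4 + 5*sqrt(2)*a + sqrt(2)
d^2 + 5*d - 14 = (d - 2)*(d + 7)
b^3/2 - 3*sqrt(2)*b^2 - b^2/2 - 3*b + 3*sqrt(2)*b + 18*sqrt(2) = (b/2 + 1)*(b - 3)*(b - 6*sqrt(2))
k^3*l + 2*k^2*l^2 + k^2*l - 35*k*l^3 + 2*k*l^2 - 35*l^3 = (k - 5*l)*(k + 7*l)*(k*l + l)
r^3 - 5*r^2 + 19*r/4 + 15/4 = (r - 3)*(r - 5/2)*(r + 1/2)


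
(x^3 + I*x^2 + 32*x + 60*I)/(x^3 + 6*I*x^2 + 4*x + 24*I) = (x^2 - I*x + 30)/(x^2 + 4*I*x + 12)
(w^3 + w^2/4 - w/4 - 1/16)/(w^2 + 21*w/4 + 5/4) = (w^2 - 1/4)/(w + 5)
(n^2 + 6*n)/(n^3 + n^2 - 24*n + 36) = n/(n^2 - 5*n + 6)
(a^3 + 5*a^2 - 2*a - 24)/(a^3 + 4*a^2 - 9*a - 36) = (a - 2)/(a - 3)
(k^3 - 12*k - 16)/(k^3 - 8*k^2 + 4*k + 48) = (k + 2)/(k - 6)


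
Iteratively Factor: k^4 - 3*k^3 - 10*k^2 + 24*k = (k)*(k^3 - 3*k^2 - 10*k + 24) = k*(k - 2)*(k^2 - k - 12) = k*(k - 2)*(k + 3)*(k - 4)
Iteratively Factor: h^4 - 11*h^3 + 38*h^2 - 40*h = (h - 5)*(h^3 - 6*h^2 + 8*h) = (h - 5)*(h - 2)*(h^2 - 4*h) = (h - 5)*(h - 4)*(h - 2)*(h)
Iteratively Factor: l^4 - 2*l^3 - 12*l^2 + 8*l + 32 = (l + 2)*(l^3 - 4*l^2 - 4*l + 16) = (l - 4)*(l + 2)*(l^2 - 4) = (l - 4)*(l + 2)^2*(l - 2)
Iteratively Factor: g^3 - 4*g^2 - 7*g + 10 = (g + 2)*(g^2 - 6*g + 5) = (g - 1)*(g + 2)*(g - 5)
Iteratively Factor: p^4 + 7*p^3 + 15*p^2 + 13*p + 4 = (p + 1)*(p^3 + 6*p^2 + 9*p + 4) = (p + 1)*(p + 4)*(p^2 + 2*p + 1) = (p + 1)^2*(p + 4)*(p + 1)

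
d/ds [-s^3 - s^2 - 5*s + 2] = -3*s^2 - 2*s - 5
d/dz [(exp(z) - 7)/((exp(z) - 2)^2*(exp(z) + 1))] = 2*(-exp(2*z) + 10*exp(z) - 1)*exp(z)/(exp(5*z) - 4*exp(4*z) + exp(3*z) + 10*exp(2*z) - 4*exp(z) - 8)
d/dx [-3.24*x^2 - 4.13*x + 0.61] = -6.48*x - 4.13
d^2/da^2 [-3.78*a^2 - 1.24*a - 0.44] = -7.56000000000000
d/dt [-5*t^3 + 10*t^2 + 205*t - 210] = -15*t^2 + 20*t + 205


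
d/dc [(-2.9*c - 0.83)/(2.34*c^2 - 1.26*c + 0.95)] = (6.786*c^2 + 3.8844*c - 3.8008)/(5.4756*c^4 - 5.8968*c^3 + 6.0336*c^2 - 2.394*c + 0.9025)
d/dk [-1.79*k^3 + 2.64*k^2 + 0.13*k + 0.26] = -5.37*k^2 + 5.28*k + 0.13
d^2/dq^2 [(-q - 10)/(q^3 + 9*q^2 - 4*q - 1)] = 2*(-(q + 10)*(3*q^2 + 18*q - 4)^2 + (3*q^2 + 18*q + 3*(q + 3)*(q + 10) - 4)*(q^3 + 9*q^2 - 4*q - 1))/(q^3 + 9*q^2 - 4*q - 1)^3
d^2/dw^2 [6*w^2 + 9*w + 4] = 12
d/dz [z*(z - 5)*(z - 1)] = 3*z^2 - 12*z + 5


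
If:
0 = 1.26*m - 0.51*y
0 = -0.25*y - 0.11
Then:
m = -0.18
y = -0.44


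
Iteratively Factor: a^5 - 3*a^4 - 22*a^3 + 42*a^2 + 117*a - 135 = (a - 5)*(a^4 + 2*a^3 - 12*a^2 - 18*a + 27) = (a - 5)*(a - 1)*(a^3 + 3*a^2 - 9*a - 27) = (a - 5)*(a - 1)*(a + 3)*(a^2 - 9) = (a - 5)*(a - 3)*(a - 1)*(a + 3)*(a + 3)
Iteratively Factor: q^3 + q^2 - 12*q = (q + 4)*(q^2 - 3*q) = (q - 3)*(q + 4)*(q)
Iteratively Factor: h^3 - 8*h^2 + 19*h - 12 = (h - 3)*(h^2 - 5*h + 4) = (h - 3)*(h - 1)*(h - 4)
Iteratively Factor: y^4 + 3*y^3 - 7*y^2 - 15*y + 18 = (y + 3)*(y^3 - 7*y + 6) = (y - 1)*(y + 3)*(y^2 + y - 6) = (y - 1)*(y + 3)^2*(y - 2)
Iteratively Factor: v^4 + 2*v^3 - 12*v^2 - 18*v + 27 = (v + 3)*(v^3 - v^2 - 9*v + 9) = (v + 3)^2*(v^2 - 4*v + 3) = (v - 1)*(v + 3)^2*(v - 3)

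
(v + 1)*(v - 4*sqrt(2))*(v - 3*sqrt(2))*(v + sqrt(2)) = v^4 - 6*sqrt(2)*v^3 + v^3 - 6*sqrt(2)*v^2 + 10*v^2 + 10*v + 24*sqrt(2)*v + 24*sqrt(2)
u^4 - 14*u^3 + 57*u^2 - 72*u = u*(u - 8)*(u - 3)^2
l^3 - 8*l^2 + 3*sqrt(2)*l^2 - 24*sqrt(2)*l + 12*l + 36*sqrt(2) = (l - 6)*(l - 2)*(l + 3*sqrt(2))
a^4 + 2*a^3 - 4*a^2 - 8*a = a*(a - 2)*(a + 2)^2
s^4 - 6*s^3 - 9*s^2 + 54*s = s*(s - 6)*(s - 3)*(s + 3)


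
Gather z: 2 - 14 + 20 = 8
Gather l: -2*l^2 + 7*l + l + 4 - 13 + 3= -2*l^2 + 8*l - 6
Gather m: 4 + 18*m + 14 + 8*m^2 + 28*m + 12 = 8*m^2 + 46*m + 30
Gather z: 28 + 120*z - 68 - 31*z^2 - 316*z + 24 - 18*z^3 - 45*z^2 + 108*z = -18*z^3 - 76*z^2 - 88*z - 16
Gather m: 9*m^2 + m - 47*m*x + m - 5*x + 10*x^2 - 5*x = 9*m^2 + m*(2 - 47*x) + 10*x^2 - 10*x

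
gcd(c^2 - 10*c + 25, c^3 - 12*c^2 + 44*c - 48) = 1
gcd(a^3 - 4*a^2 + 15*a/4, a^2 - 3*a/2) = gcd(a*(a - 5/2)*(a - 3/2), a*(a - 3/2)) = a^2 - 3*a/2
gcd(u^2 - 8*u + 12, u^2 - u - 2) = u - 2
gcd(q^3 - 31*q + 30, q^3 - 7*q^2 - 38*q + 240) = q^2 + q - 30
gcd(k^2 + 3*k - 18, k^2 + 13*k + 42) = k + 6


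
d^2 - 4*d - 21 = (d - 7)*(d + 3)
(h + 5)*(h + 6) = h^2 + 11*h + 30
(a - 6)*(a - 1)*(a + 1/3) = a^3 - 20*a^2/3 + 11*a/3 + 2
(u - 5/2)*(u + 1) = u^2 - 3*u/2 - 5/2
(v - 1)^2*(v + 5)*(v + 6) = v^4 + 9*v^3 + 9*v^2 - 49*v + 30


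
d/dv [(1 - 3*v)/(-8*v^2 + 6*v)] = (-12*v^2 + 8*v - 3)/(2*v^2*(16*v^2 - 24*v + 9))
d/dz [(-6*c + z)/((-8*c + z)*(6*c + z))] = ((-6*c + z)*(8*c - z) + (6*c - z)*(6*c + z) - (6*c + z)*(8*c - z))/((6*c + z)^2*(8*c - z)^2)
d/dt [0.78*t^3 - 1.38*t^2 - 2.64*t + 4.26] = 2.34*t^2 - 2.76*t - 2.64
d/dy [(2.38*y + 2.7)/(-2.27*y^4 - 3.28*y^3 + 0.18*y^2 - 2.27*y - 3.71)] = (16.2078*y^4 + 40.1288*y^3 + 26.1396*y^2 - 0.972*y - 2.7008)/(5.1529*y^8 + 14.8912*y^7 + 9.9412*y^6 + 9.125*y^5 + 31.767*y^4 + 23.5204*y^3 + 3.8173*y^2 + 16.8434*y + 13.7641)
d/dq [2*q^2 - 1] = 4*q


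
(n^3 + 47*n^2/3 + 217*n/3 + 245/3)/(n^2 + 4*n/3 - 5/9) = 3*(n^2 + 14*n + 49)/(3*n - 1)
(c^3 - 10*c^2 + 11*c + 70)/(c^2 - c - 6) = (c^2 - 12*c + 35)/(c - 3)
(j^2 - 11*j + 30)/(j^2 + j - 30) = (j - 6)/(j + 6)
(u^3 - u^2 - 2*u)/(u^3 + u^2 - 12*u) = (u^2 - u - 2)/(u^2 + u - 12)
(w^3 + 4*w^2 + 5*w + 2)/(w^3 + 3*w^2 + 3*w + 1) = (w + 2)/(w + 1)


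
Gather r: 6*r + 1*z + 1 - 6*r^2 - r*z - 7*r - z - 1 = -6*r^2 + r*(-z - 1)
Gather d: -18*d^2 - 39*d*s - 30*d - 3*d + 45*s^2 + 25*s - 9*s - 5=-18*d^2 + d*(-39*s - 33) + 45*s^2 + 16*s - 5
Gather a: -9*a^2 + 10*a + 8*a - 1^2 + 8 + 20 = -9*a^2 + 18*a + 27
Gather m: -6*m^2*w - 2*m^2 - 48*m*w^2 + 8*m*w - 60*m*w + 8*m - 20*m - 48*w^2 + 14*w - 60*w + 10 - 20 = m^2*(-6*w - 2) + m*(-48*w^2 - 52*w - 12) - 48*w^2 - 46*w - 10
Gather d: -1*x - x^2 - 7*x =-x^2 - 8*x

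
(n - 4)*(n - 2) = n^2 - 6*n + 8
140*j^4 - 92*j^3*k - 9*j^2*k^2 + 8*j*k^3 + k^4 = (-2*j + k)^2*(5*j + k)*(7*j + k)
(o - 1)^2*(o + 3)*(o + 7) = o^4 + 8*o^3 + 2*o^2 - 32*o + 21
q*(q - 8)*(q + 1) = q^3 - 7*q^2 - 8*q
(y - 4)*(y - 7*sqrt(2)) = y^2 - 7*sqrt(2)*y - 4*y + 28*sqrt(2)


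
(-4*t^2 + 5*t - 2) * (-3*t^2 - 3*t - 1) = 12*t^4 - 3*t^3 - 5*t^2 + t + 2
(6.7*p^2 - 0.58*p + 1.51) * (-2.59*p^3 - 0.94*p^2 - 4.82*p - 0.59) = -17.353*p^5 - 4.7958*p^4 - 35.6597*p^3 - 2.5768*p^2 - 6.936*p - 0.8909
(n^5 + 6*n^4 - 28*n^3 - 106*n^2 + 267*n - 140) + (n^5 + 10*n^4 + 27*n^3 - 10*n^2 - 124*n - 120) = 2*n^5 + 16*n^4 - n^3 - 116*n^2 + 143*n - 260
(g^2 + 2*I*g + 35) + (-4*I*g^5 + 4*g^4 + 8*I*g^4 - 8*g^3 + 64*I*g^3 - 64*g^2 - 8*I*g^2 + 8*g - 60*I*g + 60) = -4*I*g^5 + 4*g^4 + 8*I*g^4 - 8*g^3 + 64*I*g^3 - 63*g^2 - 8*I*g^2 + 8*g - 58*I*g + 95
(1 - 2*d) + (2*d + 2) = 3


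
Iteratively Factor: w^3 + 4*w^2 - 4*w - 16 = (w + 2)*(w^2 + 2*w - 8) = (w + 2)*(w + 4)*(w - 2)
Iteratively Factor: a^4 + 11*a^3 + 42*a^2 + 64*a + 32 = (a + 4)*(a^3 + 7*a^2 + 14*a + 8) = (a + 2)*(a + 4)*(a^2 + 5*a + 4) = (a + 2)*(a + 4)^2*(a + 1)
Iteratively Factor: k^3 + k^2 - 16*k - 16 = (k - 4)*(k^2 + 5*k + 4) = (k - 4)*(k + 4)*(k + 1)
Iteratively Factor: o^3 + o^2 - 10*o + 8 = (o - 1)*(o^2 + 2*o - 8) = (o - 1)*(o + 4)*(o - 2)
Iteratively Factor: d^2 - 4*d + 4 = (d - 2)*(d - 2)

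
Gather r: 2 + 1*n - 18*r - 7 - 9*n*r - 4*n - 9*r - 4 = -3*n + r*(-9*n - 27) - 9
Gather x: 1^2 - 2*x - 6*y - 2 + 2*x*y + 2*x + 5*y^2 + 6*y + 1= 2*x*y + 5*y^2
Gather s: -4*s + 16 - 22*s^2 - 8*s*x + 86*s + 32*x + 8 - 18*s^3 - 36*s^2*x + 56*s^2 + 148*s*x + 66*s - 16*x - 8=-18*s^3 + s^2*(34 - 36*x) + s*(140*x + 148) + 16*x + 16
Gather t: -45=-45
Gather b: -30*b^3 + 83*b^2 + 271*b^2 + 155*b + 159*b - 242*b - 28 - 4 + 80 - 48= -30*b^3 + 354*b^2 + 72*b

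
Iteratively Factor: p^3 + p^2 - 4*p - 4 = (p + 2)*(p^2 - p - 2) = (p - 2)*(p + 2)*(p + 1)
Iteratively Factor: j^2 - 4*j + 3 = (j - 3)*(j - 1)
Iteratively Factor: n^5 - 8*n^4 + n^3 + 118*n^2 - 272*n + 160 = (n + 4)*(n^4 - 12*n^3 + 49*n^2 - 78*n + 40) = (n - 4)*(n + 4)*(n^3 - 8*n^2 + 17*n - 10) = (n - 4)*(n - 2)*(n + 4)*(n^2 - 6*n + 5) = (n - 4)*(n - 2)*(n - 1)*(n + 4)*(n - 5)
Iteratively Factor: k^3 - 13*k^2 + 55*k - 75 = (k - 5)*(k^2 - 8*k + 15) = (k - 5)*(k - 3)*(k - 5)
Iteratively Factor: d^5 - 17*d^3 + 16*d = (d + 1)*(d^4 - d^3 - 16*d^2 + 16*d) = d*(d + 1)*(d^3 - d^2 - 16*d + 16) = d*(d + 1)*(d + 4)*(d^2 - 5*d + 4) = d*(d - 1)*(d + 1)*(d + 4)*(d - 4)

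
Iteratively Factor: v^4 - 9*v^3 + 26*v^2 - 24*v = (v - 3)*(v^3 - 6*v^2 + 8*v) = (v - 4)*(v - 3)*(v^2 - 2*v) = (v - 4)*(v - 3)*(v - 2)*(v)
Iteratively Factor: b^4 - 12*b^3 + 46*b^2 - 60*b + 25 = (b - 5)*(b^3 - 7*b^2 + 11*b - 5) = (b - 5)*(b - 1)*(b^2 - 6*b + 5) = (b - 5)^2*(b - 1)*(b - 1)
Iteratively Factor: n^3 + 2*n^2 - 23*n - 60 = (n + 3)*(n^2 - n - 20) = (n + 3)*(n + 4)*(n - 5)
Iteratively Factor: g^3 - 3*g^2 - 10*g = (g)*(g^2 - 3*g - 10) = g*(g + 2)*(g - 5)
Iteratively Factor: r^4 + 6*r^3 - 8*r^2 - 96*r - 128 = (r + 2)*(r^3 + 4*r^2 - 16*r - 64) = (r + 2)*(r + 4)*(r^2 - 16) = (r + 2)*(r + 4)^2*(r - 4)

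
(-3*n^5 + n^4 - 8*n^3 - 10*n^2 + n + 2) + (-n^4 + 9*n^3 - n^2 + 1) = -3*n^5 + n^3 - 11*n^2 + n + 3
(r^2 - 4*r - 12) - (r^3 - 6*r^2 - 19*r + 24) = -r^3 + 7*r^2 + 15*r - 36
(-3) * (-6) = 18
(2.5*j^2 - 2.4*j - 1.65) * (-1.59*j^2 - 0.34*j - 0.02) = -3.975*j^4 + 2.966*j^3 + 3.3895*j^2 + 0.609*j + 0.033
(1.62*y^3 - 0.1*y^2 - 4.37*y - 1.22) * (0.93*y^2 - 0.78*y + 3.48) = 1.5066*y^5 - 1.3566*y^4 + 1.6515*y^3 + 1.926*y^2 - 14.256*y - 4.2456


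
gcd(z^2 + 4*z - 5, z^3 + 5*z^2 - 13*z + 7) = z - 1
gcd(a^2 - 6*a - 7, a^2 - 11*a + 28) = a - 7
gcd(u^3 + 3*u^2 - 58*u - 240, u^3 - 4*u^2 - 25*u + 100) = u + 5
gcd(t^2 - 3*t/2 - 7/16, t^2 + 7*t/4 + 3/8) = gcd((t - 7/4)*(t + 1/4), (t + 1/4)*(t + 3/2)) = t + 1/4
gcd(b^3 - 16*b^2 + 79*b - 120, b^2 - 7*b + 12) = b - 3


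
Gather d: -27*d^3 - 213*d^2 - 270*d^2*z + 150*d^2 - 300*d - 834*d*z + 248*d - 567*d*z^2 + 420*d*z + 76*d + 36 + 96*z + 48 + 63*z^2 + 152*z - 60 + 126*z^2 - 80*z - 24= -27*d^3 + d^2*(-270*z - 63) + d*(-567*z^2 - 414*z + 24) + 189*z^2 + 168*z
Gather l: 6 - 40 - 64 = -98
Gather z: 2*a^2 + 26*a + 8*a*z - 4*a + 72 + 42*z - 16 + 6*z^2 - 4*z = 2*a^2 + 22*a + 6*z^2 + z*(8*a + 38) + 56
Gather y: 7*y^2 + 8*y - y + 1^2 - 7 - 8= 7*y^2 + 7*y - 14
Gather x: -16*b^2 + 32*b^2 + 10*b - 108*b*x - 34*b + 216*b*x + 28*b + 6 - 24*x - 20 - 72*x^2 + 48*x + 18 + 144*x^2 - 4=16*b^2 + 4*b + 72*x^2 + x*(108*b + 24)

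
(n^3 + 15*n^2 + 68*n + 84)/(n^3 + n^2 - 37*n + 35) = (n^2 + 8*n + 12)/(n^2 - 6*n + 5)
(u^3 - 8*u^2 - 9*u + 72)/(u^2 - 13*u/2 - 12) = 2*(u^2 - 9)/(2*u + 3)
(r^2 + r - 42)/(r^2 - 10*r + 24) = (r + 7)/(r - 4)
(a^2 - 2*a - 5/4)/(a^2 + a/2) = (a - 5/2)/a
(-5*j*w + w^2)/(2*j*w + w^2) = (-5*j + w)/(2*j + w)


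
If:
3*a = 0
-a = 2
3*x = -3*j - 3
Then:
No Solution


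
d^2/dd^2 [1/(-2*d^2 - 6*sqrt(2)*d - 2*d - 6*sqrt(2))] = (d^2 + d + 3*sqrt(2)*d - (2*d + 1 + 3*sqrt(2))^2 + 3*sqrt(2))/(d^2 + d + 3*sqrt(2)*d + 3*sqrt(2))^3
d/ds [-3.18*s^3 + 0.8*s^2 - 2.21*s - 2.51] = -9.54*s^2 + 1.6*s - 2.21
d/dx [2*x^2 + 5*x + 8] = 4*x + 5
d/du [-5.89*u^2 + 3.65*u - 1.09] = 3.65 - 11.78*u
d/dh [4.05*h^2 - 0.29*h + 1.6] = 8.1*h - 0.29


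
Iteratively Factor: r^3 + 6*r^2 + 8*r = (r)*(r^2 + 6*r + 8) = r*(r + 4)*(r + 2)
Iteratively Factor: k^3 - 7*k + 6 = (k - 2)*(k^2 + 2*k - 3) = (k - 2)*(k - 1)*(k + 3)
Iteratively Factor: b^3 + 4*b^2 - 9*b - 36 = (b + 4)*(b^2 - 9) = (b - 3)*(b + 4)*(b + 3)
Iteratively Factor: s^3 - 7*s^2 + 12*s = (s - 3)*(s^2 - 4*s) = s*(s - 3)*(s - 4)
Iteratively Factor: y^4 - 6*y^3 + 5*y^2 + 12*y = (y + 1)*(y^3 - 7*y^2 + 12*y) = y*(y + 1)*(y^2 - 7*y + 12) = y*(y - 3)*(y + 1)*(y - 4)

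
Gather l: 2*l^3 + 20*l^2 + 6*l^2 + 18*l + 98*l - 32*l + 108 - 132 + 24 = 2*l^3 + 26*l^2 + 84*l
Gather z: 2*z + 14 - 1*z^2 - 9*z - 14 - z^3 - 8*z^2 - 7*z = -z^3 - 9*z^2 - 14*z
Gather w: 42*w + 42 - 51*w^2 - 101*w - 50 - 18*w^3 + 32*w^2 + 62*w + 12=-18*w^3 - 19*w^2 + 3*w + 4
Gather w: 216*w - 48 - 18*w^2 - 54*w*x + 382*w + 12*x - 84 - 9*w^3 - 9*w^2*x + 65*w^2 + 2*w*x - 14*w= -9*w^3 + w^2*(47 - 9*x) + w*(584 - 52*x) + 12*x - 132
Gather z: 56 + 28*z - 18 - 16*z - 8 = 12*z + 30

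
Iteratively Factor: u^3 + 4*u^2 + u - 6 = (u + 2)*(u^2 + 2*u - 3) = (u + 2)*(u + 3)*(u - 1)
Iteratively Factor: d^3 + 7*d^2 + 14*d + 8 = (d + 1)*(d^2 + 6*d + 8) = (d + 1)*(d + 2)*(d + 4)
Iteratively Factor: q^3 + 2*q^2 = (q)*(q^2 + 2*q) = q*(q + 2)*(q)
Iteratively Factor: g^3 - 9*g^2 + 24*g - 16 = (g - 4)*(g^2 - 5*g + 4) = (g - 4)^2*(g - 1)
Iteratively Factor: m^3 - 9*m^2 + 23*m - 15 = (m - 5)*(m^2 - 4*m + 3) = (m - 5)*(m - 3)*(m - 1)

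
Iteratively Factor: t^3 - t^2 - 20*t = (t - 5)*(t^2 + 4*t) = t*(t - 5)*(t + 4)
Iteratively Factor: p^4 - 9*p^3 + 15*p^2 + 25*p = (p - 5)*(p^3 - 4*p^2 - 5*p) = p*(p - 5)*(p^2 - 4*p - 5) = p*(p - 5)^2*(p + 1)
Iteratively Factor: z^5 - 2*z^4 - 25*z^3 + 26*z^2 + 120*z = (z - 3)*(z^4 + z^3 - 22*z^2 - 40*z) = (z - 5)*(z - 3)*(z^3 + 6*z^2 + 8*z) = (z - 5)*(z - 3)*(z + 4)*(z^2 + 2*z) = (z - 5)*(z - 3)*(z + 2)*(z + 4)*(z)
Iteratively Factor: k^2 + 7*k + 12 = (k + 3)*(k + 4)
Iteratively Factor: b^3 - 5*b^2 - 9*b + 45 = (b - 5)*(b^2 - 9) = (b - 5)*(b + 3)*(b - 3)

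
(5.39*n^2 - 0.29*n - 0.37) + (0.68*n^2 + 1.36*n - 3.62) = 6.07*n^2 + 1.07*n - 3.99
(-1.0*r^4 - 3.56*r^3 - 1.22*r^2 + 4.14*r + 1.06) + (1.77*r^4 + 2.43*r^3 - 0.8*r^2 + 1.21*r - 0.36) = 0.77*r^4 - 1.13*r^3 - 2.02*r^2 + 5.35*r + 0.7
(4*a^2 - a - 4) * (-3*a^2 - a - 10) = -12*a^4 - a^3 - 27*a^2 + 14*a + 40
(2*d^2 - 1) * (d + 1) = 2*d^3 + 2*d^2 - d - 1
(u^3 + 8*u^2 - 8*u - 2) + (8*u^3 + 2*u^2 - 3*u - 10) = 9*u^3 + 10*u^2 - 11*u - 12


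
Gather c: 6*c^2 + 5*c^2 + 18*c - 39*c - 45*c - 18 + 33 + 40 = 11*c^2 - 66*c + 55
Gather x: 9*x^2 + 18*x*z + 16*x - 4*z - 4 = 9*x^2 + x*(18*z + 16) - 4*z - 4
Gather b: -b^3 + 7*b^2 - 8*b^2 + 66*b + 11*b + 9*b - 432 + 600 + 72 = -b^3 - b^2 + 86*b + 240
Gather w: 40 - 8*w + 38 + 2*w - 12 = 66 - 6*w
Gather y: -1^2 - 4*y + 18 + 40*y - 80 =36*y - 63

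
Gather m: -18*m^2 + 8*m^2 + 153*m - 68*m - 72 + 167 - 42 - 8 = -10*m^2 + 85*m + 45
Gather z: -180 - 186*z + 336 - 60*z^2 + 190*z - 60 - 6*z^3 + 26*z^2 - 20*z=-6*z^3 - 34*z^2 - 16*z + 96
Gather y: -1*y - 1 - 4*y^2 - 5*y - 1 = -4*y^2 - 6*y - 2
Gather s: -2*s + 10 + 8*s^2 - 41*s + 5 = 8*s^2 - 43*s + 15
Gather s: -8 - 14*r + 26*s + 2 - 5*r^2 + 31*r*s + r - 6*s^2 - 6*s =-5*r^2 - 13*r - 6*s^2 + s*(31*r + 20) - 6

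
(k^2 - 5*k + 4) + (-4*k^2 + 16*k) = -3*k^2 + 11*k + 4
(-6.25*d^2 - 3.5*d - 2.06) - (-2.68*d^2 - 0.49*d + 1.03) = -3.57*d^2 - 3.01*d - 3.09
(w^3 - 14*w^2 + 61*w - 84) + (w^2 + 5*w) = w^3 - 13*w^2 + 66*w - 84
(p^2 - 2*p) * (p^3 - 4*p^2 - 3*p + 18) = p^5 - 6*p^4 + 5*p^3 + 24*p^2 - 36*p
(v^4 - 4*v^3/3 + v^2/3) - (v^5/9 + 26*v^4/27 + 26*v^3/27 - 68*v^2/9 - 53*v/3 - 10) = -v^5/9 + v^4/27 - 62*v^3/27 + 71*v^2/9 + 53*v/3 + 10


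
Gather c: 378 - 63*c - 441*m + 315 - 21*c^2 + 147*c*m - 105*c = -21*c^2 + c*(147*m - 168) - 441*m + 693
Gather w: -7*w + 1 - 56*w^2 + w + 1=-56*w^2 - 6*w + 2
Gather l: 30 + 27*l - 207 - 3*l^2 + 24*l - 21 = -3*l^2 + 51*l - 198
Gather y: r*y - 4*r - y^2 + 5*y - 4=-4*r - y^2 + y*(r + 5) - 4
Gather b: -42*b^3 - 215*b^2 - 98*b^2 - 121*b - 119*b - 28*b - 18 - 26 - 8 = -42*b^3 - 313*b^2 - 268*b - 52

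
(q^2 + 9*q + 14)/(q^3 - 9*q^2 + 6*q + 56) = (q + 7)/(q^2 - 11*q + 28)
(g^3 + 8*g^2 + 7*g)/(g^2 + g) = g + 7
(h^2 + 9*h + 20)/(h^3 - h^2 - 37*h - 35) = (h + 4)/(h^2 - 6*h - 7)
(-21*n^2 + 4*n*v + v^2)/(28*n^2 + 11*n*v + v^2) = (-3*n + v)/(4*n + v)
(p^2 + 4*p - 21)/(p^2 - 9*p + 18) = (p + 7)/(p - 6)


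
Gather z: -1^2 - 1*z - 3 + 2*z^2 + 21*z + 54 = 2*z^2 + 20*z + 50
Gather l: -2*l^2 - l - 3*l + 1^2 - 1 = -2*l^2 - 4*l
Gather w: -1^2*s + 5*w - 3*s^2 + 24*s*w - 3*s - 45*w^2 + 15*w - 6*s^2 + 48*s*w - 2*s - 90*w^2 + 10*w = -9*s^2 - 6*s - 135*w^2 + w*(72*s + 30)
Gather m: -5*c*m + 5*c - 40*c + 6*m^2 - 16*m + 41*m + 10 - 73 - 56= -35*c + 6*m^2 + m*(25 - 5*c) - 119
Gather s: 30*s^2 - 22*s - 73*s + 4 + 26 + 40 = 30*s^2 - 95*s + 70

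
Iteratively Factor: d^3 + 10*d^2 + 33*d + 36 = (d + 4)*(d^2 + 6*d + 9) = (d + 3)*(d + 4)*(d + 3)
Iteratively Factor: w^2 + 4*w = (w + 4)*(w)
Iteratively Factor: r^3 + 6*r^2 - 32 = (r + 4)*(r^2 + 2*r - 8) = (r - 2)*(r + 4)*(r + 4)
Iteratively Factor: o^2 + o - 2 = (o + 2)*(o - 1)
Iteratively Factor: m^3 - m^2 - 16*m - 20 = (m + 2)*(m^2 - 3*m - 10) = (m - 5)*(m + 2)*(m + 2)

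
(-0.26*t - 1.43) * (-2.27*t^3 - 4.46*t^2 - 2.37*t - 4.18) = 0.5902*t^4 + 4.4057*t^3 + 6.994*t^2 + 4.4759*t + 5.9774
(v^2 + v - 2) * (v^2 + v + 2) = v^4 + 2*v^3 + v^2 - 4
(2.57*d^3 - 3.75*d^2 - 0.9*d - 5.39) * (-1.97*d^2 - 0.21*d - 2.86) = -5.0629*d^5 + 6.8478*d^4 - 4.7897*d^3 + 21.5323*d^2 + 3.7059*d + 15.4154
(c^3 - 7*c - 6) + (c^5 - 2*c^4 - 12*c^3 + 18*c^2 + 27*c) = c^5 - 2*c^4 - 11*c^3 + 18*c^2 + 20*c - 6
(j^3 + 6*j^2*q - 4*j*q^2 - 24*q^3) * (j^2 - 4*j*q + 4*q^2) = j^5 + 2*j^4*q - 24*j^3*q^2 + 16*j^2*q^3 + 80*j*q^4 - 96*q^5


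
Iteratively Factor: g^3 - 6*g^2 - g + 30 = (g - 5)*(g^2 - g - 6) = (g - 5)*(g - 3)*(g + 2)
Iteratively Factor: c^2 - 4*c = (c)*(c - 4)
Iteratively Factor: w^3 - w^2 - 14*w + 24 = (w - 3)*(w^2 + 2*w - 8) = (w - 3)*(w + 4)*(w - 2)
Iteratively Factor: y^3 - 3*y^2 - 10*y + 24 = (y - 4)*(y^2 + y - 6) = (y - 4)*(y + 3)*(y - 2)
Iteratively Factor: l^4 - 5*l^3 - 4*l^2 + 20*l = (l - 5)*(l^3 - 4*l) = (l - 5)*(l - 2)*(l^2 + 2*l) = l*(l - 5)*(l - 2)*(l + 2)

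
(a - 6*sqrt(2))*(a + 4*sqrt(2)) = a^2 - 2*sqrt(2)*a - 48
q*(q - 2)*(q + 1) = q^3 - q^2 - 2*q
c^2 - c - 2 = (c - 2)*(c + 1)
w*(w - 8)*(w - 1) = w^3 - 9*w^2 + 8*w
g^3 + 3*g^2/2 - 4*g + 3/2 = (g - 1)*(g - 1/2)*(g + 3)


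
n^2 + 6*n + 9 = (n + 3)^2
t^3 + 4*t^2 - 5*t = t*(t - 1)*(t + 5)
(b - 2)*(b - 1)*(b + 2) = b^3 - b^2 - 4*b + 4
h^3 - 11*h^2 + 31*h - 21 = (h - 7)*(h - 3)*(h - 1)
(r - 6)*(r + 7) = r^2 + r - 42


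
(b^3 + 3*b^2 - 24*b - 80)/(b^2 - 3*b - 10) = (b^2 + 8*b + 16)/(b + 2)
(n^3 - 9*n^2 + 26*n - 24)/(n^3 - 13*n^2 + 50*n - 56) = (n - 3)/(n - 7)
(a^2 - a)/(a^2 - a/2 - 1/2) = 2*a/(2*a + 1)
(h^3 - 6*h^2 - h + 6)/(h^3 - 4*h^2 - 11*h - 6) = (h - 1)/(h + 1)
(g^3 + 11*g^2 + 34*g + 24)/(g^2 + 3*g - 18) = (g^2 + 5*g + 4)/(g - 3)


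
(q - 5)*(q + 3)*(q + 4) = q^3 + 2*q^2 - 23*q - 60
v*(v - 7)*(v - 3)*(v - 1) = v^4 - 11*v^3 + 31*v^2 - 21*v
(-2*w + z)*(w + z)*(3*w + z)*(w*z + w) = -6*w^4*z - 6*w^4 - 5*w^3*z^2 - 5*w^3*z + 2*w^2*z^3 + 2*w^2*z^2 + w*z^4 + w*z^3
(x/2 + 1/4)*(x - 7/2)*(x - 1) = x^3/2 - 2*x^2 + 5*x/8 + 7/8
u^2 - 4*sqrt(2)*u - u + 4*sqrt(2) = (u - 1)*(u - 4*sqrt(2))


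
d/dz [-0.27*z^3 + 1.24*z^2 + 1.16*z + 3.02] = -0.81*z^2 + 2.48*z + 1.16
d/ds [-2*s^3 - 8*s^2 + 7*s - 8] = -6*s^2 - 16*s + 7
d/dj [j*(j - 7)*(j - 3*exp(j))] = -3*j^2*exp(j) + 3*j^2 + 15*j*exp(j) - 14*j + 21*exp(j)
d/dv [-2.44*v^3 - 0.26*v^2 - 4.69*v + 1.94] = -7.32*v^2 - 0.52*v - 4.69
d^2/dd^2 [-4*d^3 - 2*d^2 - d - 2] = -24*d - 4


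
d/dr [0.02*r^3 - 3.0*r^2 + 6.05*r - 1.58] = 0.06*r^2 - 6.0*r + 6.05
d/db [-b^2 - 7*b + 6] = -2*b - 7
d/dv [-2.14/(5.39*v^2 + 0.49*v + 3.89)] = (23.0692*v + 1.0486)/(5.39*v^2 + 0.49*v + 3.89)^2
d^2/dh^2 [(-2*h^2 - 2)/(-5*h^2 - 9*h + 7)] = 60*(-3*h^3 + 12*h^2 + 9*h + 11)/(125*h^6 + 675*h^5 + 690*h^4 - 1161*h^3 - 966*h^2 + 1323*h - 343)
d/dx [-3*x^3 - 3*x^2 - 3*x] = -9*x^2 - 6*x - 3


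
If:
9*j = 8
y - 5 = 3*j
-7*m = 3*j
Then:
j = 8/9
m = -8/21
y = 23/3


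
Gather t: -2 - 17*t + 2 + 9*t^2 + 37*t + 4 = 9*t^2 + 20*t + 4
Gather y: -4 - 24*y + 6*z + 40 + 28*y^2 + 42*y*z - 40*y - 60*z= 28*y^2 + y*(42*z - 64) - 54*z + 36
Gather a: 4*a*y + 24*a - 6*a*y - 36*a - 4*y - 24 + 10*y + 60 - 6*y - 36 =a*(-2*y - 12)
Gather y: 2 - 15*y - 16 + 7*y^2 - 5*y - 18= 7*y^2 - 20*y - 32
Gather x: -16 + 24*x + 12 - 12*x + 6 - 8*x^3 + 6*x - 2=-8*x^3 + 18*x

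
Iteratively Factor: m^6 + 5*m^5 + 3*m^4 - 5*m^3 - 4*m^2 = (m + 1)*(m^5 + 4*m^4 - m^3 - 4*m^2) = m*(m + 1)*(m^4 + 4*m^3 - m^2 - 4*m) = m*(m + 1)^2*(m^3 + 3*m^2 - 4*m) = m*(m - 1)*(m + 1)^2*(m^2 + 4*m) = m*(m - 1)*(m + 1)^2*(m + 4)*(m)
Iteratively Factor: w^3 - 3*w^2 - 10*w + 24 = (w - 2)*(w^2 - w - 12) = (w - 2)*(w + 3)*(w - 4)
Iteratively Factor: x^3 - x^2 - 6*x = (x - 3)*(x^2 + 2*x) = (x - 3)*(x + 2)*(x)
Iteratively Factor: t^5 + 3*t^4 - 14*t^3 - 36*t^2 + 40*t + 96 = (t + 4)*(t^4 - t^3 - 10*t^2 + 4*t + 24) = (t - 2)*(t + 4)*(t^3 + t^2 - 8*t - 12) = (t - 2)*(t + 2)*(t + 4)*(t^2 - t - 6) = (t - 3)*(t - 2)*(t + 2)*(t + 4)*(t + 2)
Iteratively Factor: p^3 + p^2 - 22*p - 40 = (p + 2)*(p^2 - p - 20) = (p - 5)*(p + 2)*(p + 4)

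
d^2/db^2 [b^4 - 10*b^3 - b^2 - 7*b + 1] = 12*b^2 - 60*b - 2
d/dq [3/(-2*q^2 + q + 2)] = 3*(4*q - 1)/(-2*q^2 + q + 2)^2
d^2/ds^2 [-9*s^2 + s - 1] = -18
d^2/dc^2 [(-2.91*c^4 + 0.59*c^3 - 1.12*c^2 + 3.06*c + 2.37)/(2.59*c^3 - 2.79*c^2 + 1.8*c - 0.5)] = (1.13686837721616e-13*c^8 - 24.6699679999999*c^6 + 171.730656*c^5 + 17.6773079999999*c^4 - 242.38024*c^3 + 221.994342*c^2 - 77.72514*c + 13.6933)/(17.373979*c^9 - 56.146797*c^8 + 96.706197*c^7 - 109.821669*c^6 + 88.88724*c^5 - 52.78095*c^4 + 22.8405*c^3 - 6.9525*c^2 + 1.35*c - 0.125)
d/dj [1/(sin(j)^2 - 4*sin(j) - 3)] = 2*(2 - sin(j))*cos(j)/(4*sin(j) + cos(j)^2 + 2)^2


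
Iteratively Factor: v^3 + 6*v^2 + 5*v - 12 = (v + 3)*(v^2 + 3*v - 4) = (v + 3)*(v + 4)*(v - 1)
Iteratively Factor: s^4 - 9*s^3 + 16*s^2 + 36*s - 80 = (s - 5)*(s^3 - 4*s^2 - 4*s + 16) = (s - 5)*(s - 4)*(s^2 - 4) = (s - 5)*(s - 4)*(s + 2)*(s - 2)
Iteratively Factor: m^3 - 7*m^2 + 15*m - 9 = (m - 3)*(m^2 - 4*m + 3) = (m - 3)^2*(m - 1)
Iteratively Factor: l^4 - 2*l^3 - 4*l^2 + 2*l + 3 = (l + 1)*(l^3 - 3*l^2 - l + 3) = (l - 3)*(l + 1)*(l^2 - 1) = (l - 3)*(l + 1)^2*(l - 1)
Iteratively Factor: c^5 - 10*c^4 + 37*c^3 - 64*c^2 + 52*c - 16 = (c - 4)*(c^4 - 6*c^3 + 13*c^2 - 12*c + 4) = (c - 4)*(c - 2)*(c^3 - 4*c^2 + 5*c - 2) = (c - 4)*(c - 2)*(c - 1)*(c^2 - 3*c + 2) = (c - 4)*(c - 2)*(c - 1)^2*(c - 2)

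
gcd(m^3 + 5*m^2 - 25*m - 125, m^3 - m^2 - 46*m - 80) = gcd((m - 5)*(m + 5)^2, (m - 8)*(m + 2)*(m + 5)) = m + 5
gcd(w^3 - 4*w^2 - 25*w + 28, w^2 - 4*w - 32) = w + 4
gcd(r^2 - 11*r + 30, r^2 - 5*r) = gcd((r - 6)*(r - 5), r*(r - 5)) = r - 5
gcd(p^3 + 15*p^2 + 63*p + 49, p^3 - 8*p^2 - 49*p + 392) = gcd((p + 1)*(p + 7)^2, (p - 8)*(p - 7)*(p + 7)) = p + 7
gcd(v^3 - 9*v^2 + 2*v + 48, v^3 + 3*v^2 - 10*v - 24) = v^2 - v - 6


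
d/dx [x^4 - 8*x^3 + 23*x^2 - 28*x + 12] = 4*x^3 - 24*x^2 + 46*x - 28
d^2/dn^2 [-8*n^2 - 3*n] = -16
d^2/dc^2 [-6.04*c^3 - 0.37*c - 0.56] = -36.24*c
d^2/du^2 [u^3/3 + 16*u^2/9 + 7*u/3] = 2*u + 32/9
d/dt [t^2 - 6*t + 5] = 2*t - 6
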